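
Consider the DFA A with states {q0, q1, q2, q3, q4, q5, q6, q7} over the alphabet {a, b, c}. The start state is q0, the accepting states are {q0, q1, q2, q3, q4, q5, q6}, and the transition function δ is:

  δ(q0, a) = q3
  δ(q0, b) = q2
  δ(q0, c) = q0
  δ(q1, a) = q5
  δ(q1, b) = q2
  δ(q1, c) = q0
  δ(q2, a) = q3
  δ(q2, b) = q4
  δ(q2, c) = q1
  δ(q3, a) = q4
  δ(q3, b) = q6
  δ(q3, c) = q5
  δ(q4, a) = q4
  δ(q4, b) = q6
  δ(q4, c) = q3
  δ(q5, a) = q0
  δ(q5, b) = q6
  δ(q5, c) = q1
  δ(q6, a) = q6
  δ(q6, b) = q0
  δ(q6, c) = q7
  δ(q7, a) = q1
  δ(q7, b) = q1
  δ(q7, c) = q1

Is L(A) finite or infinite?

infinite

State q0 is reachable from the start and can reach an accepting state, and it lies on the cycle q0 → q0.
Traversing that cycle any number of times yields accepted strings of unbounded length, so the language is infinite.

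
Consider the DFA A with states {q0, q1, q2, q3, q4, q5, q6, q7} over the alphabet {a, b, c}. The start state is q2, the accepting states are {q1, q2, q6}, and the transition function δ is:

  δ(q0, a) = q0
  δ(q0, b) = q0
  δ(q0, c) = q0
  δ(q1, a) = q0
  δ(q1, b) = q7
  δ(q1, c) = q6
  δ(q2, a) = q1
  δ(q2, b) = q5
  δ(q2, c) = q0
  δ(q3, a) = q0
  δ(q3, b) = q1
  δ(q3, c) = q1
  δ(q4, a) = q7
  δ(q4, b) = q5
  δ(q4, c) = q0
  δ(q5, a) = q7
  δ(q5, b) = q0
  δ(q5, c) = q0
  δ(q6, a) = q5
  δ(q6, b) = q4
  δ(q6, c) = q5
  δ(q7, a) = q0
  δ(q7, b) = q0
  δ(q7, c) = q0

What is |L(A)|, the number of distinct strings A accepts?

3

The useful subgraph on states {q1, q2, q6} is acyclic, so L(A) is finite; the longest accepting path visits 3 useful states, giving maximum string length 2.
Counting accepting paths from q2 by length: 1 of length 0, 1 of length 1, 1 of length 2. Total 3.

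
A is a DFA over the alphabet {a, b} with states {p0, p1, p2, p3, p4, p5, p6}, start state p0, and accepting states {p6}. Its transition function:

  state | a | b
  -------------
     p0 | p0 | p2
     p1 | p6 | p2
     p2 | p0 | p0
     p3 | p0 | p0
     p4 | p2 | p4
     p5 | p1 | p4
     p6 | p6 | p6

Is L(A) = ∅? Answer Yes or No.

Yes

The states reachable from the start state are {p0, p2}.
None of the accepting states {p6} is reachable, so no string is accepted and L(A) = ∅.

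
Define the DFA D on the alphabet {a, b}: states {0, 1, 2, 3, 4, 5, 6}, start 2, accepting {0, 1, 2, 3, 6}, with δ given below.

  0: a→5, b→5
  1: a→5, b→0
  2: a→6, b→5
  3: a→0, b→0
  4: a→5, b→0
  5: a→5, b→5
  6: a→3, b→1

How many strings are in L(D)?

7

The useful subgraph on states {0, 1, 2, 3, 6} is acyclic, so L(D) is finite; the longest accepting path visits 4 useful states, giving maximum string length 3.
Counting accepting paths from 2 by length: 1 of length 0, 1 of length 1, 2 of length 2, 3 of length 3. Total 7.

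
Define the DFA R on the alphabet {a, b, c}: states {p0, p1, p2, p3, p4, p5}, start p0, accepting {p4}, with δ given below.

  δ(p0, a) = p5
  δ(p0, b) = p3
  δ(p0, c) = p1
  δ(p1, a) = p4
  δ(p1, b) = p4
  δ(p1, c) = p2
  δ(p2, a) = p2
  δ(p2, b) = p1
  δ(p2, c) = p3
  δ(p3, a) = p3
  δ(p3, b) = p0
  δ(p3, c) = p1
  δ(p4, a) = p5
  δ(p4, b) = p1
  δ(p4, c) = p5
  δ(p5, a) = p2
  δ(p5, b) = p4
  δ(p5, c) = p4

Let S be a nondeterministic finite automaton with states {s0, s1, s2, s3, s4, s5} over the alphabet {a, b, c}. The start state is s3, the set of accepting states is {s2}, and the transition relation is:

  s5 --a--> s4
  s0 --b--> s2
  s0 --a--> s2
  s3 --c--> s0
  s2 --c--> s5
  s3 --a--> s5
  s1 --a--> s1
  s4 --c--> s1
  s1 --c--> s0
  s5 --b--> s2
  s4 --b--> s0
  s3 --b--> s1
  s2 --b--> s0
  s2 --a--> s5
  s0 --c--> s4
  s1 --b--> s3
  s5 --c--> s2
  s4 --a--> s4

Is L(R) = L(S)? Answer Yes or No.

Exploring the product automaton R × S from the start pair (p0, s3), following both machines on each input symbol, reaches 6 state pairs: (p0, s3), (p5, s5), (p3, s1), (p1, s0), (p2, s4), (p4, s2).
R accepts in {p4} and S accepts in {s2}. In every reachable pair the two components are either both accepting — (p4, s2) — or both non-accepting, so no string is accepted by exactly one of the machines: L(R) \ L(S) and L(S) \ L(R) are both empty.
Hence every string is accepted by R iff it is accepted by S, and the two languages coincide.

Yes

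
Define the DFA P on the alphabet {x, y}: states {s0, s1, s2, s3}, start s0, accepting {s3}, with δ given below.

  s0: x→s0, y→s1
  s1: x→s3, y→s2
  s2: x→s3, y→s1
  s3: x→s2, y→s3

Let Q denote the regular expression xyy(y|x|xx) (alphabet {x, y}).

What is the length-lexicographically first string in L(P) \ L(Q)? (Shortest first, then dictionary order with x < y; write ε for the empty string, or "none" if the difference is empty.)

yx

The string yx is accepted by P but not by Q.
No shorter string lies in the difference, and yx is the lexicographically first length-2 string in L(P) \ L(Q).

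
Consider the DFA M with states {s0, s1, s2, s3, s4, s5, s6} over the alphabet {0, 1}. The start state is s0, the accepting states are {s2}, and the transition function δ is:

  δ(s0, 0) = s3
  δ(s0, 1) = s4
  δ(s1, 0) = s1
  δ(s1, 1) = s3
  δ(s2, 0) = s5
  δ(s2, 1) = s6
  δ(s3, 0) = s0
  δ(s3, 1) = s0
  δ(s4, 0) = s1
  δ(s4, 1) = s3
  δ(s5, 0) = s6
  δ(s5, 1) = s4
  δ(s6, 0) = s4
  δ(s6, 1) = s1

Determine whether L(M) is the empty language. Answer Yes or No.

Yes

The states reachable from the start state are {s0, s1, s3, s4}.
None of the accepting states {s2} is reachable, so no string is accepted and L(M) = ∅.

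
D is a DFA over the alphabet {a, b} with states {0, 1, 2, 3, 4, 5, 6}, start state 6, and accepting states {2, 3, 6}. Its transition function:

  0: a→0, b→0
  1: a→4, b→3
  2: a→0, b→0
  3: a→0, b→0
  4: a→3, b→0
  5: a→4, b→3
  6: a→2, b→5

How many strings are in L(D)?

4

The useful subgraph on states {2, 3, 4, 5, 6} is acyclic, so L(D) is finite; the longest accepting path visits 4 useful states, giving maximum string length 3.
Counting accepting paths from 6 by length: 1 of length 0, 1 of length 1, 1 of length 2, 1 of length 3. Total 4.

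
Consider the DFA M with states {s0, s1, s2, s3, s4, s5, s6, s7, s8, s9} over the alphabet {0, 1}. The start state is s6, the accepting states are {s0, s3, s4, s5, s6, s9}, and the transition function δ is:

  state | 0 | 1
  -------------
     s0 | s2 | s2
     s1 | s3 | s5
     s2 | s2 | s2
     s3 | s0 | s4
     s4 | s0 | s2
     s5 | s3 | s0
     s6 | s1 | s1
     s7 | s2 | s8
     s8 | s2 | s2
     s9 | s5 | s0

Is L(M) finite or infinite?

finite

The useful states (reachable from s6 and able to reach an accepting state) are {s0, s1, s3, s4, s5, s6}.
Restricted to these states the transition graph has no cycle, so every accepting path has bounded length and L is finite.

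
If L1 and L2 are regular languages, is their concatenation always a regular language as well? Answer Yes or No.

Yes

If R₁ and R₂ are regular expressions for the two languages then R₁R₂ denotes L₁L₂; on automata, add ε-moves from every accepting state of an NFA for L₁ to the start state of an NFA for L₂ and keep only the second machine's accepting states.
So the regular languages are closed under concatenation.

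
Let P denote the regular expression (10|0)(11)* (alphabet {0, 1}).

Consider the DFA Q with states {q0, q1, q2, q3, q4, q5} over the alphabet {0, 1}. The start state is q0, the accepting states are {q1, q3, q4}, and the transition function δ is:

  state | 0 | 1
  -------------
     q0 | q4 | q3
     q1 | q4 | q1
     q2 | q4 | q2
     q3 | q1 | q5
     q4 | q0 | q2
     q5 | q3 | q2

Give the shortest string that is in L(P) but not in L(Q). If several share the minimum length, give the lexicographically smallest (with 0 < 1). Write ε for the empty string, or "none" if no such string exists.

011

The string 011 is accepted by P but not by Q.
No shorter string lies in the difference, and 011 is the lexicographically first length-3 string in L(P) \ L(Q).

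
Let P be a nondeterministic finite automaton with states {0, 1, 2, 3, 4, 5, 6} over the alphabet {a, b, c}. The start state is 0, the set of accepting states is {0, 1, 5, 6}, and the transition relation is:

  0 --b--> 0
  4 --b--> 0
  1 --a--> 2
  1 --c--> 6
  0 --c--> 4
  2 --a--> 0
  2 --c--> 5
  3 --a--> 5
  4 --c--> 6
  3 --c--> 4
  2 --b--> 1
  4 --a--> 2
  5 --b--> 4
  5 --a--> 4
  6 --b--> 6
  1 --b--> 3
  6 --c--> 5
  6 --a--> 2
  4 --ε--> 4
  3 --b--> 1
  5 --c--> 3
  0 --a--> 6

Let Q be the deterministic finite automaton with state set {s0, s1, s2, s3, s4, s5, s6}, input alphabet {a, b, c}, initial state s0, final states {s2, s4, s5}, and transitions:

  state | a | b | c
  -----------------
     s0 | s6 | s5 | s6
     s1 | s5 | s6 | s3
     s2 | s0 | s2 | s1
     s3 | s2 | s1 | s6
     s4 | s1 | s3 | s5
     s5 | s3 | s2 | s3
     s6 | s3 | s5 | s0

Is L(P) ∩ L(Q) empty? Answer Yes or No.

The string b is accepted by both P and Q.
Hence L(P) ∩ L(Q) ≠ ∅.

No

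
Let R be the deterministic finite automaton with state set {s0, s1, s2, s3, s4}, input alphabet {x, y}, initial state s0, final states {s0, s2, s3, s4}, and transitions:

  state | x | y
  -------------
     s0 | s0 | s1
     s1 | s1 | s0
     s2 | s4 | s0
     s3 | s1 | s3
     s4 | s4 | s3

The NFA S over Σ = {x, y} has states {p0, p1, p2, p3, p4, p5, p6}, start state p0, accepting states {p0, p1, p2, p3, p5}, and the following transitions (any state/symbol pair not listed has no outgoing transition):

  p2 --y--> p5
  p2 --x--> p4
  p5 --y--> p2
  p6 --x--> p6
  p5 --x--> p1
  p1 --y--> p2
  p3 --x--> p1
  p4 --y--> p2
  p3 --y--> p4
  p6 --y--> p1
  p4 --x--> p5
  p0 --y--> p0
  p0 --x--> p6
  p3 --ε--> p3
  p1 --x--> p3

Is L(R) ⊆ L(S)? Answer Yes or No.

No

The string x is in L(R) but not in L(S).
So L(R) ⊄ L(S).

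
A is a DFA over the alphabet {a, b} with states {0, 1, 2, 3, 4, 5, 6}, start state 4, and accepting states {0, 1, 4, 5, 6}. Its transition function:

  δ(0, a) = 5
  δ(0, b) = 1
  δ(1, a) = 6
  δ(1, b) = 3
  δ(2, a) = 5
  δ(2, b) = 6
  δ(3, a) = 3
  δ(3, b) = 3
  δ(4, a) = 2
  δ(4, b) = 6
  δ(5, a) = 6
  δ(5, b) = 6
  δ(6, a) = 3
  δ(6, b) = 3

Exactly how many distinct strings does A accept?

6

The useful subgraph on states {2, 4, 5, 6} is acyclic, so L(A) is finite; the longest accepting path visits 4 useful states, giving maximum string length 3.
Counting accepting paths from 4 by length: 1 of length 0, 1 of length 1, 2 of length 2, 2 of length 3. Total 6.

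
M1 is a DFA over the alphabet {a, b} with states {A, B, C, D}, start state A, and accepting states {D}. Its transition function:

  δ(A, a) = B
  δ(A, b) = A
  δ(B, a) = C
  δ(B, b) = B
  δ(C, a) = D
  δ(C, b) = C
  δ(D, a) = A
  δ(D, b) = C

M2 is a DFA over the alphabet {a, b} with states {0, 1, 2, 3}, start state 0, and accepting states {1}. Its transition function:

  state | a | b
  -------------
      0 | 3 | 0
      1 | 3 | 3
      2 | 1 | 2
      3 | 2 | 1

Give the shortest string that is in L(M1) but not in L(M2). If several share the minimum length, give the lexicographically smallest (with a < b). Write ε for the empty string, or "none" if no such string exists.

abaa

The string abaa is accepted by M1 but not by M2.
No shorter string lies in the difference, and abaa is the lexicographically first length-4 string in L(M1) \ L(M2).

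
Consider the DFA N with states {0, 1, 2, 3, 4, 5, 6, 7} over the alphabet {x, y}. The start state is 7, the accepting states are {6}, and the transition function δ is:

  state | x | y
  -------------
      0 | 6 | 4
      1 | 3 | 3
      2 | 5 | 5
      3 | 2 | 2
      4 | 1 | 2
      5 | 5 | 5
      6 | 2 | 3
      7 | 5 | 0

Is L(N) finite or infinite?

The useful states (reachable from 7 and able to reach an accepting state) are {0, 6, 7}.
Restricted to these states the transition graph has no cycle, so every accepting path has bounded length and L is finite.

finite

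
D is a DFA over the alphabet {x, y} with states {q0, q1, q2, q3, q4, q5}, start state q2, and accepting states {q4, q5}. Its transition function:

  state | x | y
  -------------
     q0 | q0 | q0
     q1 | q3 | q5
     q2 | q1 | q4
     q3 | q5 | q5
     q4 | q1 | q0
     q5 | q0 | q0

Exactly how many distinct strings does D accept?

7

The useful subgraph on states {q1, q2, q3, q4, q5} is acyclic, so L(D) is finite; the longest accepting path visits 5 useful states, giving maximum string length 4.
Counting accepting paths from q2 by length: 1 of length 1, 1 of length 2, 3 of length 3, 2 of length 4. Total 7.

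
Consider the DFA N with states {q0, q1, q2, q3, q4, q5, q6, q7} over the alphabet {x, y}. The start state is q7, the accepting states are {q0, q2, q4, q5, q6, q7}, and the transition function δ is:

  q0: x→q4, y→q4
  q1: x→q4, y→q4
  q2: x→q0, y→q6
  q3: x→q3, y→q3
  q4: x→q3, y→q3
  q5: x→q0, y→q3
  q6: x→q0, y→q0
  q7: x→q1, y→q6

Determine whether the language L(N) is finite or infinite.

finite

The useful states (reachable from q7 and able to reach an accepting state) are {q0, q1, q4, q6, q7}.
Restricted to these states the transition graph has no cycle, so every accepting path has bounded length and L is finite.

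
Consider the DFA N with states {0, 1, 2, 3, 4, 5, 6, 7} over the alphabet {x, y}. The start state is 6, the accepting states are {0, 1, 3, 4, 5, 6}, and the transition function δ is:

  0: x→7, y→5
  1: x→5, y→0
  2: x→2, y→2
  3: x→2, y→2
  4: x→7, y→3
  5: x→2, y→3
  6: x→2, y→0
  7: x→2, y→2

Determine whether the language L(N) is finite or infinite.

The useful states (reachable from 6 and able to reach an accepting state) are {0, 3, 5, 6}.
Restricted to these states the transition graph has no cycle, so every accepting path has bounded length and L is finite.

finite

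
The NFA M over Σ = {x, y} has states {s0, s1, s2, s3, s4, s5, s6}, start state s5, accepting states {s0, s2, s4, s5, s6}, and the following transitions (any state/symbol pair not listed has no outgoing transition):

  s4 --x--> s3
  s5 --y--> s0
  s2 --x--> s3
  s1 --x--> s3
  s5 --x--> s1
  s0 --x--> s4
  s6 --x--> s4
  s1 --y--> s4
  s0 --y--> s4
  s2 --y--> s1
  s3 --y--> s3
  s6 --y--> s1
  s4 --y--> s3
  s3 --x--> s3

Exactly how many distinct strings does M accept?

The useful subgraph on states {s0, s1, s4, s5} is acyclic, so L(M) is finite; the longest accepting path visits 3 useful states, giving maximum string length 2.
Counting accepting paths from s5 by length: 1 of length 0, 1 of length 1, 3 of length 2. Total 5.

5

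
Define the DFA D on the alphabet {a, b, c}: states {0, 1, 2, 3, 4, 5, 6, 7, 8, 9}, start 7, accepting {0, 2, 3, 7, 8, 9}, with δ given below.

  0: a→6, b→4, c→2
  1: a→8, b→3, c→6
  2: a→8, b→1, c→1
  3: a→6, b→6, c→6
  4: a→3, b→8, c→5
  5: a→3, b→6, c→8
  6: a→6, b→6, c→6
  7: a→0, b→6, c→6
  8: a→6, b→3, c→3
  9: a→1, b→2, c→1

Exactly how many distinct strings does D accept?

The useful subgraph on states {0, 1, 2, 3, 4, 5, 7, 8} is acyclic, so L(D) is finite; the longest accepting path visits 6 useful states, giving maximum string length 5.
Counting accepting paths from 7 by length: 1 of length 0, 1 of length 1, 1 of length 2, 3 of length 3, 10 of length 4, 6 of length 5. Total 22.

22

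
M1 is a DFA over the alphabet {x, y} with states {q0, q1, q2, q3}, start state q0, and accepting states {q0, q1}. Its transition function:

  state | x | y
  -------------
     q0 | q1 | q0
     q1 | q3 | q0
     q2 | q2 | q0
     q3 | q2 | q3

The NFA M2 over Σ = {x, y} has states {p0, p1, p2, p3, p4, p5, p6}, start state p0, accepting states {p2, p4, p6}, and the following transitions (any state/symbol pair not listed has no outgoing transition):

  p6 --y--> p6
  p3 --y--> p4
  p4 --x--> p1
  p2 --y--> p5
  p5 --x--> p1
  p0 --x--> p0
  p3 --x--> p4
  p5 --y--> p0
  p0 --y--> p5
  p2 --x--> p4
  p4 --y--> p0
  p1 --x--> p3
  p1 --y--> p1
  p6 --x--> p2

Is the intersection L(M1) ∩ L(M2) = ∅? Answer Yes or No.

No

The string yxyxy is accepted by both M1 and M2.
Hence L(M1) ∩ L(M2) ≠ ∅.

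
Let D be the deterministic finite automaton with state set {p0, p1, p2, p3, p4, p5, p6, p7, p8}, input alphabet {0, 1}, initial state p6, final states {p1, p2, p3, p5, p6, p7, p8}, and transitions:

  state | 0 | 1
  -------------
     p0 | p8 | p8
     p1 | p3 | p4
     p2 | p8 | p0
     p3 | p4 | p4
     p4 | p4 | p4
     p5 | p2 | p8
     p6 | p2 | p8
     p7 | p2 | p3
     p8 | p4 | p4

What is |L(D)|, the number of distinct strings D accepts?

6

The useful subgraph on states {p0, p2, p6, p8} is acyclic, so L(D) is finite; the longest accepting path visits 4 useful states, giving maximum string length 3.
Counting accepting paths from p6 by length: 1 of length 0, 2 of length 1, 1 of length 2, 2 of length 3. Total 6.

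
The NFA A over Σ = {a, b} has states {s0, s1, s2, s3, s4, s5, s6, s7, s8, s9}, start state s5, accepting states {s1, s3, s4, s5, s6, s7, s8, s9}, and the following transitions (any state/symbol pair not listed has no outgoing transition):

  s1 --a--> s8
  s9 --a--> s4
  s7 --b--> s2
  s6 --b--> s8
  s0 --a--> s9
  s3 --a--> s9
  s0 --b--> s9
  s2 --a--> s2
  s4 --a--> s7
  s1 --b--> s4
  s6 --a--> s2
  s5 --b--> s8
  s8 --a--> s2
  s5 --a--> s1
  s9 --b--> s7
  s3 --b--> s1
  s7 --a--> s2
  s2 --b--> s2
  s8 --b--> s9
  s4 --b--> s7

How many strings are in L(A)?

17

The useful subgraph on states {s1, s4, s5, s7, s8, s9} is acyclic, so L(A) is finite; the longest accepting path visits 6 useful states, giving maximum string length 5.
Counting accepting paths from s5 by length: 1 of length 0, 2 of length 1, 3 of length 2, 5 of length 3, 4 of length 4, 2 of length 5. Total 17.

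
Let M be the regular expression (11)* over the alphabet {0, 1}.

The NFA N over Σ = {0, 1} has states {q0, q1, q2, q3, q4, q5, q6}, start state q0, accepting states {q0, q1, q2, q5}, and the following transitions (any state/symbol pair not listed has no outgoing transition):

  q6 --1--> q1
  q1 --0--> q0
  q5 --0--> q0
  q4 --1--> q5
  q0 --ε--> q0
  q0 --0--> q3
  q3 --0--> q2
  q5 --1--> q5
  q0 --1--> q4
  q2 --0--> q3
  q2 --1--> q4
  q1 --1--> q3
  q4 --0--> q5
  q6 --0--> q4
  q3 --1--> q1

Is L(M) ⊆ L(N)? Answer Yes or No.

Converting the expression M to a DFA (subset construction, then merging equivalent states) gives the minimal DFA with states {m0, m1, m2}, start state m0, accepting states {m0} and transitions m0: 0→m1, 1→m2; m1: 0→m1, 1→m1; m2: 0→m1, 1→m0.
Exploring the product automaton M × N from the start pair (m0, q0), following both machines on each input symbol, reaches 10 state pairs: (m0, q0), (m1, q3), (m2, q4), (m1, q2), (m1, q1), (m1, q5), (m0, q5), (m1, q4), (m1, q0), (m2, q5).
M accepts in {m0} and N accepts in {q0, q1, q2, q5}. The reachable pairs whose M-component is accepting are (m0, q0), (m0, q5); in each of them the N-component is accepting too, so the product for L(M) \ L(N) (M-component accepting, N-component rejecting) has no reachable accepting pair and the difference is empty.
Hence every string in L(M) is also in L(N).

Yes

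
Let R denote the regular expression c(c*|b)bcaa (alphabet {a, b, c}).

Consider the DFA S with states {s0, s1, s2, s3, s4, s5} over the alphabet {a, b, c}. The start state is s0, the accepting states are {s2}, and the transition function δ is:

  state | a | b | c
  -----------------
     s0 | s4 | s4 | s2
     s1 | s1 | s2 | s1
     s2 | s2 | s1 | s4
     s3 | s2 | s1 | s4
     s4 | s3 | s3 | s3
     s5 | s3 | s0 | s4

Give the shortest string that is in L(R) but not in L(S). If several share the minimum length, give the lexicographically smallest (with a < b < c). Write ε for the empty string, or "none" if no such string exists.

cbcaa

The string cbcaa is accepted by R but not by S.
No shorter string lies in the difference, and cbcaa is the lexicographically first length-5 string in L(R) \ L(S).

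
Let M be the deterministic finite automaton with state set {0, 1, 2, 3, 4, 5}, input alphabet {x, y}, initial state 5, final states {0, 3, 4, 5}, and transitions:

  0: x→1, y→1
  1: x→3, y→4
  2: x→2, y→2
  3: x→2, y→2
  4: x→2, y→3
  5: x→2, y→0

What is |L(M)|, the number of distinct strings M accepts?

8

The useful subgraph on states {0, 1, 3, 4, 5} is acyclic, so L(M) is finite; the longest accepting path visits 5 useful states, giving maximum string length 4.
Counting accepting paths from 5 by length: 1 of length 0, 1 of length 1, 4 of length 3, 2 of length 4. Total 8.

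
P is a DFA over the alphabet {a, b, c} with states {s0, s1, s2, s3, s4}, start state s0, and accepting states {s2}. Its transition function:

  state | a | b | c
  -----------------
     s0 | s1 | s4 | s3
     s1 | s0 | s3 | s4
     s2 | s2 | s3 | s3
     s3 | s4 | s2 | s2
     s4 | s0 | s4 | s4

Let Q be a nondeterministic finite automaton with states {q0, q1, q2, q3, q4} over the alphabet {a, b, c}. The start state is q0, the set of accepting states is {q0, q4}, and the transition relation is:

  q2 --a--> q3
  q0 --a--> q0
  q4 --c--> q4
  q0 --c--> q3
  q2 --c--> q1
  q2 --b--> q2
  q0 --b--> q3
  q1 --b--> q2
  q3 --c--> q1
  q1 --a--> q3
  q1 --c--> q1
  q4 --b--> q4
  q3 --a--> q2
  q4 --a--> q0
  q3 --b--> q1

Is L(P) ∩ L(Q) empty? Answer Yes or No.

Yes

Exploring the product automaton P × Q from the start pair (s0, q0), following both machines on each input symbol, reaches 15 state pairs: (s0, q0), (s1, q0), (s4, q3), (s3, q3), (s0, q2), (s4, q1), (s4, q2), (s2, q1), (s1, q3), (s3, q1), (s0, q3), (s2, q3), (s3, q2), (s2, q2), (s1, q2).
P accepts in {s2} and Q accepts in {q0, q4}; no reachable pair has both components accepting, so no string drives both machines to acceptance simultaneously and L(P) ∩ L(Q) = ∅.
So no string is accepted by both, and the intersection is empty.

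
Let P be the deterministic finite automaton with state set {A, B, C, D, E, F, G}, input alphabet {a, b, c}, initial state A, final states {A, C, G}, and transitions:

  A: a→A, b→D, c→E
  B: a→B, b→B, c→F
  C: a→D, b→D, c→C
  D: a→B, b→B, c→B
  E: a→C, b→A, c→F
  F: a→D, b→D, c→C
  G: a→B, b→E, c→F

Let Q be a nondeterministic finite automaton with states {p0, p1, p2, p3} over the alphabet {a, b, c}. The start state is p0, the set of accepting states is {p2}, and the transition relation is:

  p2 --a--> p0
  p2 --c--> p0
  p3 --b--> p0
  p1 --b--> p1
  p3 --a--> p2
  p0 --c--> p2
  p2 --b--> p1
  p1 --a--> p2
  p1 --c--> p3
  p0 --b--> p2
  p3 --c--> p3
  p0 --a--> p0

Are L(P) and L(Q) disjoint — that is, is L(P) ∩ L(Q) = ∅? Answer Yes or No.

The string cac is accepted by both P and Q.
Hence L(P) ∩ L(Q) ≠ ∅.

No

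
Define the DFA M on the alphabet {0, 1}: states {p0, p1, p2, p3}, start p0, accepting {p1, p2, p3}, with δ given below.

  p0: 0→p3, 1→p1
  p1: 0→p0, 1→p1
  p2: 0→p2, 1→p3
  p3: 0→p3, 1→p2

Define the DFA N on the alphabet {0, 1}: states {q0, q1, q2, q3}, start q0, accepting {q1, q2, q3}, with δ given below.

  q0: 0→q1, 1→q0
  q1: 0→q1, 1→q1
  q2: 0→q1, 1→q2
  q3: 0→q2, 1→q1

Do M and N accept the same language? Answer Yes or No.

The string 1 is accepted by M but rejected by N.
So L(M) ≠ L(N).

No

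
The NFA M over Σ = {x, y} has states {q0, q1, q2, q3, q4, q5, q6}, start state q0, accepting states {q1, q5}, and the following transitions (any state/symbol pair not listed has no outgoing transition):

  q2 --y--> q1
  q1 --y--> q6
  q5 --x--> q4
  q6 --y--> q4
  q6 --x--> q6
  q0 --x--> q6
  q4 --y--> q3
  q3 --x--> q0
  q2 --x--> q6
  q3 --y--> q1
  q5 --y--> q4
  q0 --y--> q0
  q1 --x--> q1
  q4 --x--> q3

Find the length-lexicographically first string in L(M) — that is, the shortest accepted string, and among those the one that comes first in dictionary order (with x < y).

xyxy

A breadth-first search from q0 reaches an accepting state first via the path q0 → q6 → q4 → q3 → q1 on input xyxy.
No string of length < 4 is accepted (BFS exhausts all shorter strings without reaching an accepting state), and xyxy is the lexicographically least accepting string of length 4.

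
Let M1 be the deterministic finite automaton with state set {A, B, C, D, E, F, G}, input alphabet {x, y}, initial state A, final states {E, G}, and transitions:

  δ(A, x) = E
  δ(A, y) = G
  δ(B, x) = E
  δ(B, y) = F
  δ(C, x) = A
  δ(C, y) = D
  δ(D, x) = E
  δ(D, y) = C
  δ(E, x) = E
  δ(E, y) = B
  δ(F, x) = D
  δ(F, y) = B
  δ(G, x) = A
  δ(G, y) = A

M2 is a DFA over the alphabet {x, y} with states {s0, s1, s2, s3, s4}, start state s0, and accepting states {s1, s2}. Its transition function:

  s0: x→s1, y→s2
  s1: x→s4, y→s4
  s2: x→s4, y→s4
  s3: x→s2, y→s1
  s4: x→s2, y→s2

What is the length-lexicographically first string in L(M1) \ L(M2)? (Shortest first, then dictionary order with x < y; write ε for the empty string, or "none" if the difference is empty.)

The string xx is accepted by M1 but not by M2.
No shorter string lies in the difference, and xx is the lexicographically first length-2 string in L(M1) \ L(M2).

xx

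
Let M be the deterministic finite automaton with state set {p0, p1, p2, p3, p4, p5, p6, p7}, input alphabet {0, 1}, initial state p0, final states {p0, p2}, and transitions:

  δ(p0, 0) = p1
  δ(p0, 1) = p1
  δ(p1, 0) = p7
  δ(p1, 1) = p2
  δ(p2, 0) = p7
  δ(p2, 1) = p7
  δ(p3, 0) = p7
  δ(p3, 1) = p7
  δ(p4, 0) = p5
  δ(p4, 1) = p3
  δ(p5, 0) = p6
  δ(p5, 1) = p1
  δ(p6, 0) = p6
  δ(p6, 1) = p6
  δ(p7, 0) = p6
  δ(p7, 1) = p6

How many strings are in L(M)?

The useful subgraph on states {p0, p1, p2} is acyclic, so L(M) is finite; the longest accepting path visits 3 useful states, giving maximum string length 2.
Counting accepting paths from p0 by length: 1 of length 0, 2 of length 2. Total 3.

3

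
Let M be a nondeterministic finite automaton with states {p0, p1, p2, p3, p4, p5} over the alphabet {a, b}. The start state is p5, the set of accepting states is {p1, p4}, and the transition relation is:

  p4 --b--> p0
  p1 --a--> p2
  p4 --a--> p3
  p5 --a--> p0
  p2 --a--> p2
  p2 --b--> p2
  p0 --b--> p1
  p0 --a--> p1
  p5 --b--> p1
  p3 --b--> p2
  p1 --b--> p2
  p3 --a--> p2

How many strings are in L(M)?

3

The useful subgraph on states {p0, p1, p5} is acyclic, so L(M) is finite; the longest accepting path visits 3 useful states, giving maximum string length 2.
Counting accepting paths from p5 by length: 1 of length 1, 2 of length 2. Total 3.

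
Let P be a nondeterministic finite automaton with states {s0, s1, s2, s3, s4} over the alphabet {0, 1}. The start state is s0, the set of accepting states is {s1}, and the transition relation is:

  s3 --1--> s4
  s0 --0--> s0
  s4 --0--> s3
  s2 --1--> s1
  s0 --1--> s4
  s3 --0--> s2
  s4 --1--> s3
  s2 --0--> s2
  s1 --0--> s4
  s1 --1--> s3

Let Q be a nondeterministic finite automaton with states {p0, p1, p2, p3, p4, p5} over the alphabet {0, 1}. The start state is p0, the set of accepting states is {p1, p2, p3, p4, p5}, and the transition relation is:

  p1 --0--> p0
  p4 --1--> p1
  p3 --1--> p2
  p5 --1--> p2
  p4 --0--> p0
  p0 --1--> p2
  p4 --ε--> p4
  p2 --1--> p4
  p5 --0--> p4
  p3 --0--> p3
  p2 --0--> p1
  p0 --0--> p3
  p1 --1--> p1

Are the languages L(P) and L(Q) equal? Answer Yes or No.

The string 0 is accepted by Q but rejected by P.
So L(P) ≠ L(Q).

No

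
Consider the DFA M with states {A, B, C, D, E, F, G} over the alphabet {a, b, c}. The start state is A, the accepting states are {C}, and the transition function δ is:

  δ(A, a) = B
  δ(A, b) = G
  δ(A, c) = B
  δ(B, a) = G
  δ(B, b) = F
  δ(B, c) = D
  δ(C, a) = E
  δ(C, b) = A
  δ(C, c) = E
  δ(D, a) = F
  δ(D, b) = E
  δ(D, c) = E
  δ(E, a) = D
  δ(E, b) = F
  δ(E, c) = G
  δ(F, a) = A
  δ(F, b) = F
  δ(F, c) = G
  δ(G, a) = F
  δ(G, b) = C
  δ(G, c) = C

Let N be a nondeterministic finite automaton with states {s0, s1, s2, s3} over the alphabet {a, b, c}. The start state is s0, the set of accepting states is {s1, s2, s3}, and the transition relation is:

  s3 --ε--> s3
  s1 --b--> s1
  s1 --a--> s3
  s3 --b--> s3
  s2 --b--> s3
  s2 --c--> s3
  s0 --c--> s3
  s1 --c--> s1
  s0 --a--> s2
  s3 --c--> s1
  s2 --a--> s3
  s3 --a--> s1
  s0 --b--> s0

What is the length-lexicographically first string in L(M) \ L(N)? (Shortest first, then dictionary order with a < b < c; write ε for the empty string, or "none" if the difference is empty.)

bb

The string bb is accepted by M but not by N.
No shorter string lies in the difference, and bb is the lexicographically first length-2 string in L(M) \ L(N).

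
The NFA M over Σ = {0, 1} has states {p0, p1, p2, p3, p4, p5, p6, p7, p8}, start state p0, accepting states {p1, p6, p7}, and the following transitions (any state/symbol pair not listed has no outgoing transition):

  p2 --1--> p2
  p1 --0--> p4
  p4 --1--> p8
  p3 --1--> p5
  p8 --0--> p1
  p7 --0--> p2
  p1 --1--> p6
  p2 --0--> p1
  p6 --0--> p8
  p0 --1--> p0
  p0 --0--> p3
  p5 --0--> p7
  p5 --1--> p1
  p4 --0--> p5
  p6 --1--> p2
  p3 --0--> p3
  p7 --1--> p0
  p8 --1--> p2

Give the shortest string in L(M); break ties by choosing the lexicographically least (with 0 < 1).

A breadth-first search from p0 reaches an accepting state first via the path p0 → p3 → p5 → p7 on input 010.
No string of length < 3 is accepted (BFS exhausts all shorter strings without reaching an accepting state), and 010 is the lexicographically least accepting string of length 3.

010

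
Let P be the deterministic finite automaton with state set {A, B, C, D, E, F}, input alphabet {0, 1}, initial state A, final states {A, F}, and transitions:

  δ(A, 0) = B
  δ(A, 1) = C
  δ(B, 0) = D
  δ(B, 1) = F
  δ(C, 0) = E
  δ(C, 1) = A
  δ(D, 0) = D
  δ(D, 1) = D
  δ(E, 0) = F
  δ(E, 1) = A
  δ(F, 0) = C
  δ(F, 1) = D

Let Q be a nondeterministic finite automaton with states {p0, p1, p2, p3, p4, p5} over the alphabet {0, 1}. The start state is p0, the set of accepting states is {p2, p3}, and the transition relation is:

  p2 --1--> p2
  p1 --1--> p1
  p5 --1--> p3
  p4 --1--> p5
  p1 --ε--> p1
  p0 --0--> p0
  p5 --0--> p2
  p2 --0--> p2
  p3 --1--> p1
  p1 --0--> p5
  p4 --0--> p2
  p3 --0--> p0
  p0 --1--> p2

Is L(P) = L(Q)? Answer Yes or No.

No

The empty string ε is accepted by P but rejected by Q.
So L(P) ≠ L(Q).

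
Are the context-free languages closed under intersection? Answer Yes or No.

{aⁿbⁿcᵐ : m,n≥0} and {aᵐbⁿcⁿ : m,n≥0} are both context-free, but their intersection {aⁿbⁿcⁿ : n≥0} is not (pumping lemma).

No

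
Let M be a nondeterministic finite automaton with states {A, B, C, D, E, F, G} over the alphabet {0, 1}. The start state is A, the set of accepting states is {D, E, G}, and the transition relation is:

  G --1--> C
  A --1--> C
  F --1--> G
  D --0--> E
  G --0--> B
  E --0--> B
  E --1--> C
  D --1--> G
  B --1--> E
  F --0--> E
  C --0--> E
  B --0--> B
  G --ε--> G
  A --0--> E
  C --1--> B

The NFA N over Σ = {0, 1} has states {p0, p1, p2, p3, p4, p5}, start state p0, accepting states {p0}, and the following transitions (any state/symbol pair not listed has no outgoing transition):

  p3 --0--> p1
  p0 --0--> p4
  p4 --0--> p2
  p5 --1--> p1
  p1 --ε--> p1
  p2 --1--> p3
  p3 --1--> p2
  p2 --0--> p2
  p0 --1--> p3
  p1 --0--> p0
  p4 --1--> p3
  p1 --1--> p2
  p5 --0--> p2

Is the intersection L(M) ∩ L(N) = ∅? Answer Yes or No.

Yes

Exploring the product automaton M × N from the start pair (A, p0), following both machines on each input symbol, reaches 12 state pairs: (A, p0), (E, p4), (C, p3), (B, p2), (E, p1), (E, p3), (B, p0), (C, p2), (B, p1), (B, p4), (E, p2), (B, p3).
M accepts in {D, E, G} and N accepts in {p0}; no reachable pair has both components accepting, so no string drives both machines to acceptance simultaneously and L(M) ∩ L(N) = ∅.
So no string is accepted by both, and the intersection is empty.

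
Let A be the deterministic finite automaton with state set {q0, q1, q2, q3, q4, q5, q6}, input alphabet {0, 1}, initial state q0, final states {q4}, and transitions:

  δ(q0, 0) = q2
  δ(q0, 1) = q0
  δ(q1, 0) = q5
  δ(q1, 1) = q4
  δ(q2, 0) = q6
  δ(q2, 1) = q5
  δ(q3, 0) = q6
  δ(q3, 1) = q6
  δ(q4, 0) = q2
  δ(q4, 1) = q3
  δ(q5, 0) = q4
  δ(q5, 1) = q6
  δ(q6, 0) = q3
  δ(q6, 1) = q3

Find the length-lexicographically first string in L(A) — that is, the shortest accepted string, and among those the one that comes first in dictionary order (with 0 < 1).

010

A breadth-first search from q0 reaches an accepting state first via the path q0 → q2 → q5 → q4 on input 010.
No string of length < 3 is accepted (BFS exhausts all shorter strings without reaching an accepting state), and 010 is the lexicographically least accepting string of length 3.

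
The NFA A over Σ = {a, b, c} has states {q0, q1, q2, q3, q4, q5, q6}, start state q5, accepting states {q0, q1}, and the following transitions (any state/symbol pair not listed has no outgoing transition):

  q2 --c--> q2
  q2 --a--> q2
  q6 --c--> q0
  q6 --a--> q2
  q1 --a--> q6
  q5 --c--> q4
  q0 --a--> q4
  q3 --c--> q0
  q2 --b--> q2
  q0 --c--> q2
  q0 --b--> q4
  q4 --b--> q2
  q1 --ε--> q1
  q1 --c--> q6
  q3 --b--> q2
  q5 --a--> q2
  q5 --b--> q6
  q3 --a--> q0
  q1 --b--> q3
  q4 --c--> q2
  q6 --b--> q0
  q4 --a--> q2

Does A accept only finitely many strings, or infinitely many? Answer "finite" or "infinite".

finite

The useful states (reachable from q5 and able to reach an accepting state) are {q0, q5, q6}.
Restricted to these states the transition graph has no cycle, so every accepting path has bounded length and L is finite.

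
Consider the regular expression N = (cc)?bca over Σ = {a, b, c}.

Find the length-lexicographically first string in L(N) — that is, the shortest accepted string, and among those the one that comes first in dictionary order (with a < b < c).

bca

By inspection of the expression, no string of length less than 3 matches, and bca is the lexicographically first match of length 3.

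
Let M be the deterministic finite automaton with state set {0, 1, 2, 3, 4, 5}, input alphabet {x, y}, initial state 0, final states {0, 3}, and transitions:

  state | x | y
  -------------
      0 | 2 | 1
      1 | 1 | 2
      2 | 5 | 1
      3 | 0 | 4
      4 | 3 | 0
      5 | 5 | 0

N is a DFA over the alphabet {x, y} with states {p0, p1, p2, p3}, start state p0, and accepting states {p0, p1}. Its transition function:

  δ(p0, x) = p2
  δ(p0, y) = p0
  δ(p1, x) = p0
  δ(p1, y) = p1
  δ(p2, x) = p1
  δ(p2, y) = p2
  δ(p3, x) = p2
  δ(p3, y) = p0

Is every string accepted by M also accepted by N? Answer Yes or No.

The string yyxy is in L(M) but not in L(N).
So L(M) ⊄ L(N).

No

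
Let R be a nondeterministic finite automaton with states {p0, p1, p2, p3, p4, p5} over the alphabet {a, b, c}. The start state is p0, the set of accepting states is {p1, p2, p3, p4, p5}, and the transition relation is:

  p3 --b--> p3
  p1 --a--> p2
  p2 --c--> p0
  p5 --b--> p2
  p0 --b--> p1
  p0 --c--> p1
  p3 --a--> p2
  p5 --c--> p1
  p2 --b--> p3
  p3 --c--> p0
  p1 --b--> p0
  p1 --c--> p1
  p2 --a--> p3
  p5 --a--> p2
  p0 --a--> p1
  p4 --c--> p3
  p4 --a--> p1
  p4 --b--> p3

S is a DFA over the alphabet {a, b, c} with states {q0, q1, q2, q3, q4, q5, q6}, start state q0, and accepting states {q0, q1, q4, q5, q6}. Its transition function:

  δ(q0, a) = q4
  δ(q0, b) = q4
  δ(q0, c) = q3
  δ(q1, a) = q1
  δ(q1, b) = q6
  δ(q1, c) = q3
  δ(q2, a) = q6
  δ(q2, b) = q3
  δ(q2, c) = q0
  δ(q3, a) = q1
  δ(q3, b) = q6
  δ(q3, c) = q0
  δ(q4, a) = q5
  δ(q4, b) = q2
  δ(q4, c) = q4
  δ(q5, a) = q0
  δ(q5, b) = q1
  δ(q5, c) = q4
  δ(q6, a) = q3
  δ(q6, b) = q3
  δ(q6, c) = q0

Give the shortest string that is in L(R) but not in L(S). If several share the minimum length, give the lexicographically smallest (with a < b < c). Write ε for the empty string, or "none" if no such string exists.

c

The string c is accepted by R but not by S.
No shorter string lies in the difference, and c is the lexicographically first length-1 string in L(R) \ L(S).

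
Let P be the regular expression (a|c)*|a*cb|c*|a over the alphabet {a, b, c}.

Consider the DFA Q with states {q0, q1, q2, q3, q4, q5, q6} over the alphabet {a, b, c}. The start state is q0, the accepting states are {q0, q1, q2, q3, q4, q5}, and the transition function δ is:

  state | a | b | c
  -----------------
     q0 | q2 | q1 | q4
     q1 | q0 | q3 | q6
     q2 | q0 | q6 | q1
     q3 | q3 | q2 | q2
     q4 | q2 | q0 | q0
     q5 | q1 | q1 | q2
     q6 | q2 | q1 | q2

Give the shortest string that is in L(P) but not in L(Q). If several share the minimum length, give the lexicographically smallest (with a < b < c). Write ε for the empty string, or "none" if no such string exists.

The string acc is accepted by P but not by Q.
No shorter string lies in the difference, and acc is the lexicographically first length-3 string in L(P) \ L(Q).

acc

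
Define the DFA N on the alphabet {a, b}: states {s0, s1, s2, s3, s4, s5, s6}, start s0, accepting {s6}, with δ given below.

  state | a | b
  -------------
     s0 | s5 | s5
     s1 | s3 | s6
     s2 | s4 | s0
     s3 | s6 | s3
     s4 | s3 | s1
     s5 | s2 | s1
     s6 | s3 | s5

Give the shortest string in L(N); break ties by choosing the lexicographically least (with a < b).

A breadth-first search from s0 reaches an accepting state first via the path s0 → s5 → s1 → s6 on input abb.
No string of length < 3 is accepted (BFS exhausts all shorter strings without reaching an accepting state), and abb is the lexicographically least accepting string of length 3.

abb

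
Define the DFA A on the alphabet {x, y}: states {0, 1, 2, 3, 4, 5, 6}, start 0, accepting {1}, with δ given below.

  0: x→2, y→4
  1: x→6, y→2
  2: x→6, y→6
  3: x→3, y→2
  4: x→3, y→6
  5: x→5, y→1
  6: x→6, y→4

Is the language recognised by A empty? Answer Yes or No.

The states reachable from the start state are {0, 2, 3, 4, 6}.
None of the accepting states {1} is reachable, so no string is accepted and L(A) = ∅.

Yes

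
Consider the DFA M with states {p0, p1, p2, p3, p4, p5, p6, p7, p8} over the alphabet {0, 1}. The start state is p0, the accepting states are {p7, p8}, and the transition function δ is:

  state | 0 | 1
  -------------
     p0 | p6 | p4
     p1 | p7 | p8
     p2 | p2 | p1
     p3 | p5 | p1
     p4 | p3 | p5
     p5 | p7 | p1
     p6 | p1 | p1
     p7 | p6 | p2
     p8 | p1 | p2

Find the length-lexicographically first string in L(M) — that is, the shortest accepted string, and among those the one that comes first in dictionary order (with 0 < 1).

000

A breadth-first search from p0 reaches an accepting state first via the path p0 → p6 → p1 → p7 on input 000.
No string of length < 3 is accepted (BFS exhausts all shorter strings without reaching an accepting state), and 000 is the lexicographically least accepting string of length 3.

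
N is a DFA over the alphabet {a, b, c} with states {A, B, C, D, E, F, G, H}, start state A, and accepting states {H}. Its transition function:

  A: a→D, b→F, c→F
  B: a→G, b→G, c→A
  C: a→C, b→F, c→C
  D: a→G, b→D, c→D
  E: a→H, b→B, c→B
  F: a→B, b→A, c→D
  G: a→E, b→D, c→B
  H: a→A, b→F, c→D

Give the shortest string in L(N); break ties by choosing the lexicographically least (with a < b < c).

A breadth-first search from A reaches an accepting state first via the path A → D → G → E → H on input aaaa.
No string of length < 4 is accepted (BFS exhausts all shorter strings without reaching an accepting state), and aaaa is the lexicographically least accepting string of length 4.

aaaa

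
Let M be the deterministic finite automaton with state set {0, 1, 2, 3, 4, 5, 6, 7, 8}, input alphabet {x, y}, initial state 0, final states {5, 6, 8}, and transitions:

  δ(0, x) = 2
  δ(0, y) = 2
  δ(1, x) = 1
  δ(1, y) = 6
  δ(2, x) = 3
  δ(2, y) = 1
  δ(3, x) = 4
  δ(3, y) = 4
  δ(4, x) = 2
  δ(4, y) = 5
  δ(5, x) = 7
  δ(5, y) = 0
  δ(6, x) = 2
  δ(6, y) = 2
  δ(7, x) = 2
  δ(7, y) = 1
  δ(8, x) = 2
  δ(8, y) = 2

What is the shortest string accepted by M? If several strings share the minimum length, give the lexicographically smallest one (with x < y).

A breadth-first search from 0 reaches an accepting state first via the path 0 → 2 → 1 → 6 on input xyy.
No string of length < 3 is accepted (BFS exhausts all shorter strings without reaching an accepting state), and xyy is the lexicographically least accepting string of length 3.

xyy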